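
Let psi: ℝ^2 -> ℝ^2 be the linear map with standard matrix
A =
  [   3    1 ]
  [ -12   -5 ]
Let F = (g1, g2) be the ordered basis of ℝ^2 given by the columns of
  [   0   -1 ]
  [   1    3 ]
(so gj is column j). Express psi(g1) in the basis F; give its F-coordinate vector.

Compute psi(g1) = A g1 = [1, -5] in standard coordinates.
Then write this in F-coordinates: solve for y in y_1 g1 + y_2 g2 = [1, -5].
This gives y = [-2, -1], which is column 1 of [psi]_F.

[-2, -1]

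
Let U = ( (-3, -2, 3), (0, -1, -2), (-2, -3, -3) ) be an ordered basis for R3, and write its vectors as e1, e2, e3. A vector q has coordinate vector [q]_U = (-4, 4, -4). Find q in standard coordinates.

By definition q = -4e1 + 4e2 - 4e3.
Summing componentwise gives (20, 16, -8).

(20, 16, -8)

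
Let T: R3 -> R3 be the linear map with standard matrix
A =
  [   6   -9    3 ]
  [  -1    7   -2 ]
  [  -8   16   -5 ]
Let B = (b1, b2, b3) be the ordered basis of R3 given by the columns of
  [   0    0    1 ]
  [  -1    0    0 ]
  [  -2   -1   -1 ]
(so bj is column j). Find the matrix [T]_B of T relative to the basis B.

[[3, -2, -1], [-3, 2, 2], [3, -3, 3]]

Let P have columns b1, ..., b3. Then [T]_B = P^(-1) A P.
Here det P = 1, so P^(-1) is integer; computing A P first and then P^(-1)(A P) gives [[3, -2, -1], [-3, 2, 2], [3, -3, 3]].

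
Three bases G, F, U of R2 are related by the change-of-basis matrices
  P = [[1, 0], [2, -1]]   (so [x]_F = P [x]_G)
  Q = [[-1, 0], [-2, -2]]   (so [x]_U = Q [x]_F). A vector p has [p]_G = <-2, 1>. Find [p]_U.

<2, 14>

First [p]_F = P [p]_G = <-2, -5>.
Then [p]_U = Q [p]_F = <2, 14>.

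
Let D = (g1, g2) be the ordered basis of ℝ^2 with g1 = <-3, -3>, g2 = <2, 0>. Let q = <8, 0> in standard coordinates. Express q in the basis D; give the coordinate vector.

Write q = c_1 g1 + c_2 g2 and solve for the c_i.
System: -3c_1 + 2c_2 = 8, -3c_1 + 0c_2 = 0; solving gives c_1 = 0, c_2 = 4.
Check: 0·g1 + 4g2 = <8, 0>.

<0, 4>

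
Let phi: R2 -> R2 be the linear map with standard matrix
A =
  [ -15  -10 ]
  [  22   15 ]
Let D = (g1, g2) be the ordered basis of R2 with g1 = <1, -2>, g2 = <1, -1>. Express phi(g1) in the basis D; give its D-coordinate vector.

<3, 2>

Column 1 of [phi]_D is the D-coordinate vector of phi(g1).
In standard coordinates phi(g1) = A g1 = <5, -8>.
Converting to D: <5, -8> = 3g1 + 2g2, so the coordinate vector is <3, 2>.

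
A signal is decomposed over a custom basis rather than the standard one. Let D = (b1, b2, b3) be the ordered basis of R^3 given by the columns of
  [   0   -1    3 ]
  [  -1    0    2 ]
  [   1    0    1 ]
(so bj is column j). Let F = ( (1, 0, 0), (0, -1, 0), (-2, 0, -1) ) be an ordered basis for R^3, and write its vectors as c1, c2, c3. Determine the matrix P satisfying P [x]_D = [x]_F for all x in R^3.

[[-2, -1, 1], [1, 0, -2], [-1, 0, -1]]

Take x = bj: its D-coordinates are the j-th standard unit vector, so P e_j — column j of P — equals [bj]_F.
b1 = -2c1 + c2 - c3, giving column 1 = (-2, 1, -1); repeating for each j gives P = [[-2, -1, 1], [1, 0, -2], [-1, 0, -1]].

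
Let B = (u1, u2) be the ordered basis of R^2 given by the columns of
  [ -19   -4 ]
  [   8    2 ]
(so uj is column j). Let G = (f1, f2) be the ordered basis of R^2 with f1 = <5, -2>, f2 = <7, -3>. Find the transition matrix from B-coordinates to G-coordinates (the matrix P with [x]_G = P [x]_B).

[[-1, 2], [-2, -2]]

Column j of P is [uj]_G, since P maps B-coordinates to G-coordinates.
Expressing u1 in G: u1 = -f1 - 2f2, so column 1 of P is <-1, -2>.
Doing the same for each uj gives P = [[-1, 2], [-2, -2]].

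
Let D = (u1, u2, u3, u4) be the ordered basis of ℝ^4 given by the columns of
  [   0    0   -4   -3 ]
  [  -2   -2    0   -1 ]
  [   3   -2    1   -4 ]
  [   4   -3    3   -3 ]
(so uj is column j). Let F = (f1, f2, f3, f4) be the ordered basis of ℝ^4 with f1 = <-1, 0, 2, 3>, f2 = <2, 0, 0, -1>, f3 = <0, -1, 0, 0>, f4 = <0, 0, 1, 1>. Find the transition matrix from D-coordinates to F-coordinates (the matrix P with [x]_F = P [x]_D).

Take x = uj: its D-coordinates are the j-th standard unit vector, so P e_j — column j of P — equals [uj]_F.
u1 = 2f1 + f2 + 2f3 - f4, giving column 1 = <2, 1, 2, -1>; repeating for each j gives P = [[2, -2, 0, -1], [1, -1, -2, -2], [2, 2, 0, 1], [-1, 2, 1, -2]].

[[2, -2, 0, -1], [1, -1, -2, -2], [2, 2, 0, 1], [-1, 2, 1, -2]]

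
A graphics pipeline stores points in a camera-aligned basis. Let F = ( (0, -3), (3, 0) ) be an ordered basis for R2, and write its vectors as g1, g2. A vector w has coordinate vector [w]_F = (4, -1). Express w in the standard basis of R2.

w = M [w]_F, where M has columns g1, g2.
Carrying out the matrix-vector product, w = (-3, -12).

(-3, -12)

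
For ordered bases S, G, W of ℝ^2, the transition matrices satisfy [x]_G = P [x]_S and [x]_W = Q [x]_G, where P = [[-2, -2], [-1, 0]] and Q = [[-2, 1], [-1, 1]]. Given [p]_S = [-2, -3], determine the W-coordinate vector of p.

[-18, -8]

First [p]_G = P [p]_S = [10, 2].
Then [p]_W = Q [p]_G = [-18, -8].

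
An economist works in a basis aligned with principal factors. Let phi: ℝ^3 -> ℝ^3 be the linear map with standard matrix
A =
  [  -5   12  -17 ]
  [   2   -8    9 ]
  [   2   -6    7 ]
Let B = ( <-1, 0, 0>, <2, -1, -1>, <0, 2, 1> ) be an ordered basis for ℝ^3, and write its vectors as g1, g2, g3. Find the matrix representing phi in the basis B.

The j-th column of [phi]_B is [phi(gj)]_B.
phi(g1) = A g1 = <5, -2, -2> = -g1 + 2g2 + 0·g3, so column 1 is <-1, 2, 0>.
Repeating for g2, g3 and assembling the columns gives [[-1, -1, -1], [2, -3, 3], [0, 0, -2]].

[[-1, -1, -1], [2, -3, 3], [0, 0, -2]]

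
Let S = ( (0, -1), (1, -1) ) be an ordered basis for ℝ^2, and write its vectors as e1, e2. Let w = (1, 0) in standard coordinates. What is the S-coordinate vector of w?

[w]_S is the unique c with M c = w, where M has columns e1, e2.
System: 0c_1 + c_2 = 1, -c_1 - c_2 = 0; solving gives c_1 = -1, c_2 = 1.
Check: -e1 + e2 = (1, 0).

(-1, 1)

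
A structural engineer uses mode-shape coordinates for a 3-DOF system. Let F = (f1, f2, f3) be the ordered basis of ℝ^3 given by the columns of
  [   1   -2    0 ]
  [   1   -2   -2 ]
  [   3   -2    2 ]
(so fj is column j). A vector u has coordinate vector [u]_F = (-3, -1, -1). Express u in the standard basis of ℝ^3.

(-1, 1, -9)

The coordinates say u = -3f1 - f2 - f3; adding the scaled basis vectors gives (-1, 1, -9).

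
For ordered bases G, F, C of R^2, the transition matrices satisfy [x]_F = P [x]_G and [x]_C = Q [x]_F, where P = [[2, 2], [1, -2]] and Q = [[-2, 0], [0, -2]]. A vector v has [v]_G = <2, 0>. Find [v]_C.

<-8, -4>

Apply P to get F-coordinates <4, 2>, then Q to get C-coordinates.
The result is [v]_C = <-8, -4>.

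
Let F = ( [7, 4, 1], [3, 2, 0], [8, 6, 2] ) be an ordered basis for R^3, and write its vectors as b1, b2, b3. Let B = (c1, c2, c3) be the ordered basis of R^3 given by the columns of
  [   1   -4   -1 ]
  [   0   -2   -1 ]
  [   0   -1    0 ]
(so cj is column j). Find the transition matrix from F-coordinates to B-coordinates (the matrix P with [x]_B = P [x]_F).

[[1, 1, -2], [-1, 0, -2], [-2, -2, -2]]

Let M have columns bj and N have columns cj. Then for every x, N [x]_B = x = M [x]_F, so P = N^(-1) M.
Since det N = -1, N^(-1) has integer entries; multiplying gives P = [[1, 1, -2], [-1, 0, -2], [-2, -2, -2]].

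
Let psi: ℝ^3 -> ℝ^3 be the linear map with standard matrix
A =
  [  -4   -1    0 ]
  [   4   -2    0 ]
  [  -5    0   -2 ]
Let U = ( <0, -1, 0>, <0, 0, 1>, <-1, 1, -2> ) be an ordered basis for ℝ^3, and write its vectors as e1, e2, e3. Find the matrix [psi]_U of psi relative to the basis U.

Let P have columns e1, ..., e3. Then [psi]_U = P^(-1) A P.
Here det P = 1, so P^(-1) is integer; computing A P first and then P^(-1)(A P) gives [[-3, 0, 3], [-2, -2, 3], [-1, 0, -3]].

[[-3, 0, 3], [-2, -2, 3], [-1, 0, -3]]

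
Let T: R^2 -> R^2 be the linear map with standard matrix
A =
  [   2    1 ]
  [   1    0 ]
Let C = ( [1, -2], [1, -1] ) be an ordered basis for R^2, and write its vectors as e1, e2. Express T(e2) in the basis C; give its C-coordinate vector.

Column 2 of [T]_C is the C-coordinate vector of T(e2).
In standard coordinates T(e2) = A e2 = [1, 1].
Converting to C: [1, 1] = -2e1 + 3e2, so the coordinate vector is [-2, 3].

[-2, 3]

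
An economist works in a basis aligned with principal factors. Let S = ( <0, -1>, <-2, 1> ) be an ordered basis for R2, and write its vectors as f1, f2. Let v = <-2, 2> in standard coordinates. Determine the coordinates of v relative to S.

<-1, 1>

[v]_S is the unique c with M c = v, where M has columns f1, f2.
System: 0c_1 - 2c_2 = -2, -c_1 + c_2 = 2; solving gives c_1 = -1, c_2 = 1.
Check: -f1 + f2 = <-2, 2>.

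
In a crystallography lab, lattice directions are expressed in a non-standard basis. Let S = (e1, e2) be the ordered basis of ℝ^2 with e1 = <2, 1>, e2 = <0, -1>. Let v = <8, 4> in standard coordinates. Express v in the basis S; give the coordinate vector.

[v]_S is the unique c with M c = v, where M has columns e1, e2.
System: 2c_1 + 0c_2 = 8, c_1 - c_2 = 4; solving gives c_1 = 4, c_2 = 0.
Check: 4e1 + 0·e2 = <8, 4>.

<4, 0>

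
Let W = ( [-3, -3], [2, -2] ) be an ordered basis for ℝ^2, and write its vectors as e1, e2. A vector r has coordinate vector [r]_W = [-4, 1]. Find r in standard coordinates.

[14, 10]

By definition r = -4e1 + e2.
Summing componentwise gives [14, 10].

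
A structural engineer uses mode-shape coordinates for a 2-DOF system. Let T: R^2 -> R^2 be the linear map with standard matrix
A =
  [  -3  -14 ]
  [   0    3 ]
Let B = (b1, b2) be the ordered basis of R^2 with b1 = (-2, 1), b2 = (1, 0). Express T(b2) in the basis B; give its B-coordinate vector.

(0, -3)

Compute T(b2) = A b2 = (-3, 0) in standard coordinates.
Then write this in B-coordinates: solve for y in y_1 b1 + y_2 b2 = (-3, 0).
This gives y = (0, -3), which is column 2 of [T]_B.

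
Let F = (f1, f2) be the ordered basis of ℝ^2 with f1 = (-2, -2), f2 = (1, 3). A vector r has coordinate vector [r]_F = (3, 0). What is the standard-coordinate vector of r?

r = M [r]_F, where M has columns f1, f2.
Carrying out the matrix-vector product, r = (-6, -6).

(-6, -6)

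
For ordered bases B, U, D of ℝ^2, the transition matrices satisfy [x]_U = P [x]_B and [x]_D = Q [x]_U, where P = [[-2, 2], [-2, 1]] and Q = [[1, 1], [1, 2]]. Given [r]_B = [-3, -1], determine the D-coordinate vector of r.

[9, 14]

Apply P to get U-coordinates [4, 5], then Q to get D-coordinates.
The result is [r]_D = [9, 14].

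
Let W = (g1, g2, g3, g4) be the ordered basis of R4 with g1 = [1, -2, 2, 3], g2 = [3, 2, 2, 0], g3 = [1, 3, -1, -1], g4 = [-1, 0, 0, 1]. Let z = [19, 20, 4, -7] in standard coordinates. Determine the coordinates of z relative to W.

[0, 4, 4, -3]

We seek scalars with c_1 g1 + ... + c_4 g4 = z; equivalently solve M c = z where the columns of M are g1, ..., g4.
Solving this 4x4 system gives c = (0, 4, 4, -3).
Check: 0·g1 + 4g2 + 4g3 - 3g4 = [19, 20, 4, -7].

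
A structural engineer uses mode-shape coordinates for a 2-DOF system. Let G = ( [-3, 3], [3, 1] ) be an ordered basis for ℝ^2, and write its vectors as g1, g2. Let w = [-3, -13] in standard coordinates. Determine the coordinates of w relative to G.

[-3, -4]

Write w = c_1 g1 + c_2 g2 and solve for the c_i.
System: -3c_1 + 3c_2 = -3, 3c_1 + c_2 = -13; solving gives c_1 = -3, c_2 = -4.
Check: -3g1 - 4g2 = [-3, -13].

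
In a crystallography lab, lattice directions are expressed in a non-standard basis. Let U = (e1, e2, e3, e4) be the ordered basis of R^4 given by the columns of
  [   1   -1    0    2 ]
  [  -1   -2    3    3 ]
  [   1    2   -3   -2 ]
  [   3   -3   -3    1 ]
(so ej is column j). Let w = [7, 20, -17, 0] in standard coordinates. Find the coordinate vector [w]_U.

[w]_U is the unique c with M c = w, where M has columns e1, ..., e4.
Row-reducing the augmented matrix [M | w] gives c = (-1, -2, 2, 3).
Check: -e1 - 2e2 + 2e3 + 3e4 = [7, 20, -17, 0].

[-1, -2, 2, 3]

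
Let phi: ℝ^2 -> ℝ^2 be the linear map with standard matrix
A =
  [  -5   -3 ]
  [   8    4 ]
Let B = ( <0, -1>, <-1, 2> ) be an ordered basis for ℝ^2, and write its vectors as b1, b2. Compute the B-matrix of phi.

[[-2, 2], [-3, 1]]

Let P have columns b1, b2. Then [phi]_B = P^(-1) A P.
Here det P = -1, so P^(-1) is integer; computing A P first and then P^(-1)(A P) gives [[-2, 2], [-3, 1]].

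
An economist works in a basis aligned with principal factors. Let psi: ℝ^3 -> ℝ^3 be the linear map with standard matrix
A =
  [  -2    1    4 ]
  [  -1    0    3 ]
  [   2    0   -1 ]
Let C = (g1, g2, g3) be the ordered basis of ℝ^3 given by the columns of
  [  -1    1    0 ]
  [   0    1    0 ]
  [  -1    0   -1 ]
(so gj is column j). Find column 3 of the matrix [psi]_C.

Compute psi(g3) = A g3 = <-4, -3, 1> in standard coordinates.
Then write this in C-coordinates: solve for y in y_1 g1 + ... + y_3 g3 = <-4, -3, 1>.
This gives y = <1, -3, -2>, which is column 3 of [psi]_C.

<1, -3, -2>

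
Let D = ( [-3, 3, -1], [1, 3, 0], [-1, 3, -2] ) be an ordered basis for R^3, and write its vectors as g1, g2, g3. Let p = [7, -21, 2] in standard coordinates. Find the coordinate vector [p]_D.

[-4, -4, 1]

We seek scalars with c_1 g1 + ... + c_3 g3 = p; equivalently solve M c = p where the columns of M are g1, ..., g3.
Solving this 3x3 system gives c = (-4, -4, 1).
Check: -4g1 - 4g2 + g3 = [7, -21, 2].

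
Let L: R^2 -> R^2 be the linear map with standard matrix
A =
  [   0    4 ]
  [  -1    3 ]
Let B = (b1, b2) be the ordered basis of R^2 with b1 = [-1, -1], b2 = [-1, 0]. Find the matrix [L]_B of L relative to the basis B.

Let P have columns b1, b2. Then [L]_B = P^(-1) A P.
Here det P = -1, so P^(-1) is integer; computing A P first and then P^(-1)(A P) gives [[2, -1], [2, 1]].

[[2, -1], [2, 1]]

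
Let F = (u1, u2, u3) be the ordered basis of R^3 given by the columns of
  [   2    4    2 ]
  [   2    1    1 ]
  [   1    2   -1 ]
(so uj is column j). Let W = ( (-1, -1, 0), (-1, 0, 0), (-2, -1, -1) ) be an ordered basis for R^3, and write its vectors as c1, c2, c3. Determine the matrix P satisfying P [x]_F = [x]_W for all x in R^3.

[[-1, 1, -2], [1, -1, -2], [-1, -2, 1]]

Let M have columns uj and N have columns cj. Then for every x, N [x]_W = x = M [x]_F, so P = N^(-1) M.
Since det N = 1, N^(-1) has integer entries; multiplying gives P = [[-1, 1, -2], [1, -1, -2], [-1, -2, 1]].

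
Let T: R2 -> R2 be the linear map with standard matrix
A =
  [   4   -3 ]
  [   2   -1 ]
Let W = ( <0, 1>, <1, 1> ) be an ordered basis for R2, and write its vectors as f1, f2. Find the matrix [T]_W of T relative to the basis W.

Let P have columns f1, f2. Then [T]_W = P^(-1) A P.
Here det P = -1, so P^(-1) is integer; computing A P first and then P^(-1)(A P) gives [[2, 0], [-3, 1]].

[[2, 0], [-3, 1]]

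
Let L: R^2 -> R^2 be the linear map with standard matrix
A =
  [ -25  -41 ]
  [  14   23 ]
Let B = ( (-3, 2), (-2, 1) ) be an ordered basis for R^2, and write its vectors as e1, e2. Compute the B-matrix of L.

[[1, -1], [2, -3]]

The j-th column of [L]_B is [L(ej)]_B.
L(e1) = A e1 = (-7, 4) = e1 + 2e2, so column 1 is (1, 2).
Repeating for e2 and assembling the columns gives [[1, -1], [2, -3]].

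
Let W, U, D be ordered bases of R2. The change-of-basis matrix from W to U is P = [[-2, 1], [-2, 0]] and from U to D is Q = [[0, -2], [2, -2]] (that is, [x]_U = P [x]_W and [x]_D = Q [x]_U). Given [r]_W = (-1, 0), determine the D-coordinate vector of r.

First [r]_U = P [r]_W = (2, 2).
Then [r]_D = Q [r]_U = (-4, 0).

(-4, 0)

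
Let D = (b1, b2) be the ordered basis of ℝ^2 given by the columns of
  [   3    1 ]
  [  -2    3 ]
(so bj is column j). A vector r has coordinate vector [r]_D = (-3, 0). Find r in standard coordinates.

By definition r = -3b1 + 0·b2.
Summing componentwise gives (-9, 6).

(-9, 6)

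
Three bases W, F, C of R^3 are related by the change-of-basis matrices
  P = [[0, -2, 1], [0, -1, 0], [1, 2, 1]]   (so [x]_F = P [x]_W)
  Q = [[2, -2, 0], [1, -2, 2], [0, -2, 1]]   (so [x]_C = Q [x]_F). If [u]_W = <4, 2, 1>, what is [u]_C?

First [u]_F = P [u]_W = <-3, -2, 9>.
Then [u]_C = Q [u]_F = <-2, 19, 13>.

<-2, 19, 13>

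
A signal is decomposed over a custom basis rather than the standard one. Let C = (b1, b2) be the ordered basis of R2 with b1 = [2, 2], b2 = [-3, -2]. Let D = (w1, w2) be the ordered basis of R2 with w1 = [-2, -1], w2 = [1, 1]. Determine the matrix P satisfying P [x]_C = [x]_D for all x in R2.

[[0, 1], [2, -1]]

Column j of P is [bj]_D, since P maps C-coordinates to D-coordinates.
Expressing b1 in D: b1 = 0·w1 + 2w2, so column 1 of P is [0, 2].
Doing the same for each bj gives P = [[0, 1], [2, -1]].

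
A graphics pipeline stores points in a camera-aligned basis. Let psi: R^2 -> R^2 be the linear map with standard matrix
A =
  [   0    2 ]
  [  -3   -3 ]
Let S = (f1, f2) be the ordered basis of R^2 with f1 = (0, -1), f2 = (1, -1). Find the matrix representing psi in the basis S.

[[-1, 2], [-2, -2]]

Let P have columns f1, f2. Then [psi]_S = P^(-1) A P.
Here det P = 1, so P^(-1) is integer; computing A P first and then P^(-1)(A P) gives [[-1, 2], [-2, -2]].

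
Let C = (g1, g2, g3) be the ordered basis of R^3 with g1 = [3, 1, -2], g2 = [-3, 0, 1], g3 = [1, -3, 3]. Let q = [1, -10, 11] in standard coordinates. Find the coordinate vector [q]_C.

[q]_C is the unique c with M c = q, where M has columns g1, ..., g3.
Solving this 3x3 system gives c = (2, 3, 4).
Check: 2g1 + 3g2 + 4g3 = [1, -10, 11].

[2, 3, 4]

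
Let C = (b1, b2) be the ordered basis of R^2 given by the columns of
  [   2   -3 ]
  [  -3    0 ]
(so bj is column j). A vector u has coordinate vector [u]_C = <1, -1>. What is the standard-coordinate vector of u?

<5, -3>

By definition u = b1 - b2.
Summing componentwise gives <5, -3>.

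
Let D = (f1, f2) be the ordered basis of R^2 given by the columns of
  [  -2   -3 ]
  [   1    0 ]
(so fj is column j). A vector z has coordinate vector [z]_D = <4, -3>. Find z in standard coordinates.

<1, 4>

By definition z = 4f1 - 3f2.
Summing componentwise gives <1, 4>.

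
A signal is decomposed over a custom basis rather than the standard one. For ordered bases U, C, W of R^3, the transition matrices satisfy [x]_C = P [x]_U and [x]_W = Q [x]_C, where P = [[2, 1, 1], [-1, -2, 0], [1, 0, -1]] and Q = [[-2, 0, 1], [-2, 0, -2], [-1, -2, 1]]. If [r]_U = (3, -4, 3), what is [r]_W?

Composing the changes, [r]_W = Q P [r]_U.
Q P = [[-3, -2, -3], [-6, -2, 0], [1, 3, -2]]; applying this to (3, -4, 3) gives (-10, -10, -15).

(-10, -10, -15)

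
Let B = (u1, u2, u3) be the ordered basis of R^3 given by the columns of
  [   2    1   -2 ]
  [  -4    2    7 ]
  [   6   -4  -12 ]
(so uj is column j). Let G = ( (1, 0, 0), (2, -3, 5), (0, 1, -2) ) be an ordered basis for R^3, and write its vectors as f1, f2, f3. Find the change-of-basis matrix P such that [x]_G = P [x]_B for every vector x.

[[-2, 1, 2], [2, 0, -2], [2, 2, 1]]

Take x = uj: its B-coordinates are the j-th standard unit vector, so P e_j — column j of P — equals [uj]_G.
u1 = -2f1 + 2f2 + 2f3, giving column 1 = (-2, 2, 2); repeating for each j gives P = [[-2, 1, 2], [2, 0, -2], [2, 2, 1]].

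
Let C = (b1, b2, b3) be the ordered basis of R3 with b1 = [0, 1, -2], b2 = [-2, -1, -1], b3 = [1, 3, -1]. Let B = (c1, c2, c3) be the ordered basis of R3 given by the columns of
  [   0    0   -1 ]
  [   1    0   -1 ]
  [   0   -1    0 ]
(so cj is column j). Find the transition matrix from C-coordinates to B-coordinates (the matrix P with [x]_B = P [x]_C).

Column j of P is [bj]_B, since P maps C-coordinates to B-coordinates.
Expressing b1 in B: b1 = c1 + 2c2 + 0·c3, so column 1 of P is [1, 2, 0].
Doing the same for each bj gives P = [[1, 1, 2], [2, 1, 1], [0, 2, -1]].

[[1, 1, 2], [2, 1, 1], [0, 2, -1]]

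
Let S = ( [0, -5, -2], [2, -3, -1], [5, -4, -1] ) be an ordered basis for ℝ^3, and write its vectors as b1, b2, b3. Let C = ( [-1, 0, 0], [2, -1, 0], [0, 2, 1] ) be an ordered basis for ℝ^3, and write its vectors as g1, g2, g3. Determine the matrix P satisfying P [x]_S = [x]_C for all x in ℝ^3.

Take x = bj: its S-coordinates are the j-th standard unit vector, so P e_j — column j of P — equals [bj]_C.
b1 = 2g1 + g2 - 2g3, giving column 1 = [2, 1, -2]; repeating for each j gives P = [[2, 0, -1], [1, 1, 2], [-2, -1, -1]].

[[2, 0, -1], [1, 1, 2], [-2, -1, -1]]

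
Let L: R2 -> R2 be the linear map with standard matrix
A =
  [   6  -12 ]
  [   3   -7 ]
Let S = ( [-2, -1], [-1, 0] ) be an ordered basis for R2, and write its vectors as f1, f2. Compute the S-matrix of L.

The j-th column of [L]_S is [L(fj)]_S.
L(f1) = A f1 = [0, 1] = -f1 + 2f2, so column 1 is [-1, 2].
Repeating for f2 and assembling the columns gives [[-1, 3], [2, 0]].

[[-1, 3], [2, 0]]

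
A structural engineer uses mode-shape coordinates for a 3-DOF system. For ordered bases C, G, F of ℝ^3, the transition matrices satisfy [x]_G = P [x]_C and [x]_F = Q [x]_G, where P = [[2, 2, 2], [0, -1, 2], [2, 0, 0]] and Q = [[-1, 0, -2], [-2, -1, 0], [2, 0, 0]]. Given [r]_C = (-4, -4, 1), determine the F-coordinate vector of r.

First [r]_G = P [r]_C = (-14, 6, -8).
Then [r]_F = Q [r]_G = (30, 22, -28).

(30, 22, -28)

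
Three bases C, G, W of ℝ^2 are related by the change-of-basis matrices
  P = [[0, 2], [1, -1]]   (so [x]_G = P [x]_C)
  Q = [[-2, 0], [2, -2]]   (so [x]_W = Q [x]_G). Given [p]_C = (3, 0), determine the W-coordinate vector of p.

(0, -6)

Apply P to get G-coordinates (0, 3), then Q to get W-coordinates.
The result is [p]_W = (0, -6).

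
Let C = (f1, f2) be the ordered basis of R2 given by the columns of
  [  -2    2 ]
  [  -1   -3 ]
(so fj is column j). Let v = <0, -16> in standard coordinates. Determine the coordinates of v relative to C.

<4, 4>

[v]_C is the unique c with M c = v, where M has columns f1, f2.
System: -2c_1 + 2c_2 = 0, -c_1 - 3c_2 = -16; solving gives c_1 = 4, c_2 = 4.
Check: 4f1 + 4f2 = <0, -16>.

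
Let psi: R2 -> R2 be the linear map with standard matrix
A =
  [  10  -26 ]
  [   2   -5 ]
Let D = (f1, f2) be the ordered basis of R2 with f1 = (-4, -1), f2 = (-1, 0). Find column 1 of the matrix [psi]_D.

Column 1 of [psi]_D is the D-coordinate vector of psi(f1).
In standard coordinates psi(f1) = A f1 = (-14, -3).
Converting to D: (-14, -3) = 3f1 + 2f2, so the coordinate vector is (3, 2).

(3, 2)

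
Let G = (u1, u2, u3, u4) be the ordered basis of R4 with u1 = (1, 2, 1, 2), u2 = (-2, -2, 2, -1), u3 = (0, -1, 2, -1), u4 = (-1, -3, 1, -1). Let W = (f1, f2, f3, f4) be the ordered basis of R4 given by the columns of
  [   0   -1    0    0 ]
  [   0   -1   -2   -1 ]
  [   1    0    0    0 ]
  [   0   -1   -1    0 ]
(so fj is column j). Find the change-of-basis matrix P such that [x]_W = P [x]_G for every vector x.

Take x = uj: its G-coordinates are the j-th standard unit vector, so P e_j — column j of P — equals [uj]_W.
u1 = f1 - f2 - f3 + f4, giving column 1 = (1, -1, -1, 1); repeating for each j gives P = [[1, 2, 2, 1], [-1, 2, 0, 1], [-1, -1, 1, 0], [1, 2, -1, 2]].

[[1, 2, 2, 1], [-1, 2, 0, 1], [-1, -1, 1, 0], [1, 2, -1, 2]]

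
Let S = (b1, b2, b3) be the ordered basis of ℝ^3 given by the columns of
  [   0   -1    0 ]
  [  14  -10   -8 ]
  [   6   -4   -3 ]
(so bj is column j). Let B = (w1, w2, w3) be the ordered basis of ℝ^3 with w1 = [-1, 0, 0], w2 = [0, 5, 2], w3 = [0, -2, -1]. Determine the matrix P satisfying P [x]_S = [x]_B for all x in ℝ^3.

[[0, 1, 0], [2, -2, -2], [-2, 0, -1]]

Let M have columns bj and N have columns wj. Then for every x, N [x]_B = x = M [x]_S, so P = N^(-1) M.
Since det N = 1, N^(-1) has integer entries; multiplying gives P = [[0, 1, 0], [2, -2, -2], [-2, 0, -1]].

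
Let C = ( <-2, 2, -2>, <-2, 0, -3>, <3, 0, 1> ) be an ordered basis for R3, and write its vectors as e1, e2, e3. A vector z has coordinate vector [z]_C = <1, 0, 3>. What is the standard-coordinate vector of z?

<7, 2, 1>

By definition z = e1 + 0·e2 + 3e3.
Summing componentwise gives <7, 2, 1>.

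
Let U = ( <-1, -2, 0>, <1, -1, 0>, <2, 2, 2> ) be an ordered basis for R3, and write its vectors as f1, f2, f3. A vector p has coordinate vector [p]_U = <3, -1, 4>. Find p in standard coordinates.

<4, 3, 8>

By definition p = 3f1 - f2 + 4f3.
Summing componentwise gives <4, 3, 8>.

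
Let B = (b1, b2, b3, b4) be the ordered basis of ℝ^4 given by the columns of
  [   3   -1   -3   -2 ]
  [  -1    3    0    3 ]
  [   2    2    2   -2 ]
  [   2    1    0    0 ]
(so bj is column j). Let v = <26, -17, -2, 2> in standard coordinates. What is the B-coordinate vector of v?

<2, -2, -4, -3>

Write v = c_1 b1 + ... + c_4 b4 and solve for the c_i.
Solving this 4x4 system gives c = (2, -2, -4, -3).
Check: 2b1 - 2b2 - 4b3 - 3b4 = <26, -17, -2, 2>.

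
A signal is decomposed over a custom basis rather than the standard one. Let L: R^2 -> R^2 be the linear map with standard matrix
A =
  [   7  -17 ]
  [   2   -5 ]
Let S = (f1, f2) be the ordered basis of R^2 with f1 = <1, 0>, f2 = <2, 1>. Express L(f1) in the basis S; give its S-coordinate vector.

Column 1 of [L]_S is the S-coordinate vector of L(f1).
In standard coordinates L(f1) = A f1 = <7, 2>.
Converting to S: <7, 2> = 3f1 + 2f2, so the coordinate vector is <3, 2>.

<3, 2>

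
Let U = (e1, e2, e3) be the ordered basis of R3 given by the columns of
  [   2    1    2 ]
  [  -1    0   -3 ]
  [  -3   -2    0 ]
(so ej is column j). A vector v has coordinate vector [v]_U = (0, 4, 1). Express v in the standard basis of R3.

By definition v = 0·e1 + 4e2 + e3.
Summing componentwise gives (6, -3, -8).

(6, -3, -8)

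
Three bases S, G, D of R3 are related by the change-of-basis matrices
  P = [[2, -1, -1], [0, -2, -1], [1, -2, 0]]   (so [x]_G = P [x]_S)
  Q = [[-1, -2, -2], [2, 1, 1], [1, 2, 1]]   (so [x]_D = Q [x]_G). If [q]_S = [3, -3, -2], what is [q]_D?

[-45, 39, 36]

First [q]_G = P [q]_S = [11, 8, 9].
Then [q]_D = Q [q]_G = [-45, 39, 36].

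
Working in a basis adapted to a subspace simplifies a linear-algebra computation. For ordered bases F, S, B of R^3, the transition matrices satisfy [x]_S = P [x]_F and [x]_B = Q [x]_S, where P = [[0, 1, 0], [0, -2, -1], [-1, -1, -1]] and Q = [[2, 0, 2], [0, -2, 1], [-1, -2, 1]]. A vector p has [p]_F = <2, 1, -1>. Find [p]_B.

<-2, 0, -1>

Apply P to get S-coordinates <1, -1, -2>, then Q to get B-coordinates.
The result is [p]_B = <-2, 0, -1>.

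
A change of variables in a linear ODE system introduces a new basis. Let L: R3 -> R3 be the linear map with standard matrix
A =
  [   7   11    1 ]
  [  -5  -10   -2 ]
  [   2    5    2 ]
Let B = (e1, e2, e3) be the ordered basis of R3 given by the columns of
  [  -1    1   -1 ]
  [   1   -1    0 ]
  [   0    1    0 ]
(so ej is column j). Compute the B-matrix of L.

[[-2, 2, 3], [3, -1, -2], [1, 0, 2]]

With P the matrix whose columns are e1, ..., e3, [L]_B = P^(-1) A P.
Column by column: L(e1) = A e1 = [4, -5, 3]; its B-coordinates [-2, 3, 1] give column 1.
Continuing for each basis vector yields [L]_B = [[-2, 2, 3], [3, -1, -2], [1, 0, 2]].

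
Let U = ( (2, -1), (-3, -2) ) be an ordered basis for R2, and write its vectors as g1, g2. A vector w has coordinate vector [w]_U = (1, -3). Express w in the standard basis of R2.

By definition w = g1 - 3g2.
Summing componentwise gives (11, 5).

(11, 5)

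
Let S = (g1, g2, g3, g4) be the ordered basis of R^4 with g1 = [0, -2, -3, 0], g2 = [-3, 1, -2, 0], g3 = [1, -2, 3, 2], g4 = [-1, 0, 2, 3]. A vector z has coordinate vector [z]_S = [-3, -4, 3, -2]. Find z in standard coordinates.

z = M [z]_S, where M has columns g1, ..., g4.
Carrying out the matrix-vector product, z = [17, -4, 22, 0].

[17, -4, 22, 0]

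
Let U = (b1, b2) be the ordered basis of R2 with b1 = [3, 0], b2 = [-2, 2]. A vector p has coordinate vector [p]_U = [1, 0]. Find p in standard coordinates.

[3, 0]

p = M [p]_U, where M has columns b1, b2.
Carrying out the matrix-vector product, p = [3, 0].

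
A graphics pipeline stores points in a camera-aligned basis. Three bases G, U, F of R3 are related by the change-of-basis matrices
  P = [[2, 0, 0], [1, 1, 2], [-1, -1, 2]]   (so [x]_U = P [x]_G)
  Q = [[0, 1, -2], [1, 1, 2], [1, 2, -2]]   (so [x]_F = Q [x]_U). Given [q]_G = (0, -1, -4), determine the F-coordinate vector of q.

First [q]_U = P [q]_G = (0, -9, -7).
Then [q]_F = Q [q]_U = (5, -23, -4).

(5, -23, -4)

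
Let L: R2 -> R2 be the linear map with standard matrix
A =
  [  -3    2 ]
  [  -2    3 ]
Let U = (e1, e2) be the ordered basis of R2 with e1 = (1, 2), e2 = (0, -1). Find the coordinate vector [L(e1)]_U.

(1, -2)

Column 1 of [L]_U is the U-coordinate vector of L(e1).
In standard coordinates L(e1) = A e1 = (1, 4).
Converting to U: (1, 4) = e1 - 2e2, so the coordinate vector is (1, -2).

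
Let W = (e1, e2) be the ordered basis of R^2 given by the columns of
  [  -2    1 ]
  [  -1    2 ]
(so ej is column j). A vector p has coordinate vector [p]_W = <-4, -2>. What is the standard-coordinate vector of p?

p = M [p]_W, where M has columns e1, e2.
Carrying out the matrix-vector product, p = <6, 0>.

<6, 0>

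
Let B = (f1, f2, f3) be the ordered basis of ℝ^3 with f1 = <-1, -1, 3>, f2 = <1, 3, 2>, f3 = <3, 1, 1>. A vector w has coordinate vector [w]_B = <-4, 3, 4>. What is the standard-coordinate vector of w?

<19, 17, -2>

w = M [w]_B, where M has columns f1, ..., f3.
Carrying out the matrix-vector product, w = <19, 17, -2>.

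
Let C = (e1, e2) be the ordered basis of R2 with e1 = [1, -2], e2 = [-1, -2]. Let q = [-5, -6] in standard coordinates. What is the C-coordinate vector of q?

[-1, 4]

Write q = c_1 e1 + c_2 e2 and solve for the c_i.
System: c_1 - c_2 = -5, -2c_1 - 2c_2 = -6; solving gives c_1 = -1, c_2 = 4.
Check: -e1 + 4e2 = [-5, -6].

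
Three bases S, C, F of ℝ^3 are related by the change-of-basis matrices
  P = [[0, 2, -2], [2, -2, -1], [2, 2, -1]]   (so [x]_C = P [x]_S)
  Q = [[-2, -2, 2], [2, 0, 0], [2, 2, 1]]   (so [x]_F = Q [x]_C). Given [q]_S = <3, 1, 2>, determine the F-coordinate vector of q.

<12, -4, 6>

First [q]_C = P [q]_S = <-2, 2, 6>.
Then [q]_F = Q [q]_C = <12, -4, 6>.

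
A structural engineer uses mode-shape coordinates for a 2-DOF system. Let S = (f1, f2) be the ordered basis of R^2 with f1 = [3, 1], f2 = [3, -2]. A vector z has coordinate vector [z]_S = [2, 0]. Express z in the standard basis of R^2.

[6, 2]

The coordinates say z = 2f1 + 0·f2; adding the scaled basis vectors gives [6, 2].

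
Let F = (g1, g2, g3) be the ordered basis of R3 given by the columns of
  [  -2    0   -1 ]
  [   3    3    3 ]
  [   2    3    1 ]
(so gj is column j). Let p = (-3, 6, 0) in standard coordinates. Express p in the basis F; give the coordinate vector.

We seek scalars with c_1 g1 + ... + c_3 g3 = p; equivalently solve M c = p where the columns of M are g1, ..., g3.
Solving this 3x3 system gives c = (0, -1, 3).
Check: 0·g1 - g2 + 3g3 = (-3, 6, 0).

(0, -1, 3)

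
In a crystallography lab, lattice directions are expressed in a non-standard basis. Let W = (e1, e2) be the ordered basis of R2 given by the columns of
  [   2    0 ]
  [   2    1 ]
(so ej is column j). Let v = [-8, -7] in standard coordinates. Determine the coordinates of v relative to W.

[-4, 1]

[v]_W is the unique c with M c = v, where M has columns e1, e2.
System: 2c_1 + 0c_2 = -8, 2c_1 + c_2 = -7; solving gives c_1 = -4, c_2 = 1.
Check: -4e1 + e2 = [-8, -7].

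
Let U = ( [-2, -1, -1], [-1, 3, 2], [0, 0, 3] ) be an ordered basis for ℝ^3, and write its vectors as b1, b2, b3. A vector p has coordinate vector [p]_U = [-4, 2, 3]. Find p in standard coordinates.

p = M [p]_U, where M has columns b1, ..., b3.
Carrying out the matrix-vector product, p = [6, 10, 17].

[6, 10, 17]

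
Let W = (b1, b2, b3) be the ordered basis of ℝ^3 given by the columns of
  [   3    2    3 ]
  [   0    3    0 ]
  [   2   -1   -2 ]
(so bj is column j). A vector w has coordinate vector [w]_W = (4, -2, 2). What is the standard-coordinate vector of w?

(14, -6, 6)

w = M [w]_W, where M has columns b1, ..., b3.
Carrying out the matrix-vector product, w = (14, -6, 6).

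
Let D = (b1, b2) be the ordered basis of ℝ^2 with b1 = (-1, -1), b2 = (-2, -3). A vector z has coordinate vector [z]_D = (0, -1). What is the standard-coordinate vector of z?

z = M [z]_D, where M has columns b1, b2.
Carrying out the matrix-vector product, z = (2, 3).

(2, 3)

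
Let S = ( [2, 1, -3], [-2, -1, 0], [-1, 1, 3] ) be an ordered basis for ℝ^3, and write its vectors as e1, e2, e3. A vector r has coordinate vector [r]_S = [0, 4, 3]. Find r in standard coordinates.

[-11, -1, 9]

By definition r = 0·e1 + 4e2 + 3e3.
Summing componentwise gives [-11, -1, 9].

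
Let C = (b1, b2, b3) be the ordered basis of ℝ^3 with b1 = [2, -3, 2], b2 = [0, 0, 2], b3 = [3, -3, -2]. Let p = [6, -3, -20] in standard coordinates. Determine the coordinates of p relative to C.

Write p = c_1 b1 + ... + c_3 b3 and solve for the c_i.
Gaussian elimination on [M | p] yields c = (-3, -3, 4).
Check: -3b1 - 3b2 + 4b3 = [6, -3, -20].

[-3, -3, 4]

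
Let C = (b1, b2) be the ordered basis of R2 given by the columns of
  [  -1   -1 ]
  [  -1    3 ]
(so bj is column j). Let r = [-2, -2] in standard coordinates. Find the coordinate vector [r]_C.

We seek scalars with c_1 b1 + c_2 b2 = r; equivalently solve M c = r where the columns of M are b1, b2.
System: -c_1 - c_2 = -2, -c_1 + 3c_2 = -2; solving gives c_1 = 2, c_2 = 0.
Check: 2b1 + 0·b2 = [-2, -2].

[2, 0]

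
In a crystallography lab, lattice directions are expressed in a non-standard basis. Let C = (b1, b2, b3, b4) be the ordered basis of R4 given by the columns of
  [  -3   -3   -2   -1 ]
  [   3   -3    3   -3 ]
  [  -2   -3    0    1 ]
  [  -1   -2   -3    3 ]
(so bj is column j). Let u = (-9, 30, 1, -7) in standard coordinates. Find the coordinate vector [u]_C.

Write u = c_1 b1 + ... + c_4 b4 and solve for the c_i.
Row-reducing the augmented matrix [M | u] gives c = (4, -3, 3, 0).
Check: 4b1 - 3b2 + 3b3 + 0·b4 = (-9, 30, 1, -7).

(4, -3, 3, 0)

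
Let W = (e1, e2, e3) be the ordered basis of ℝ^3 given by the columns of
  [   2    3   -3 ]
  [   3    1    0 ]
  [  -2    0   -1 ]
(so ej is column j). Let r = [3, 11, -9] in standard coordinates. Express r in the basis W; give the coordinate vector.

We seek scalars with c_1 e1 + ... + c_3 e3 = r; equivalently solve M c = r where the columns of M are e1, ..., e3.
Row-reducing the augmented matrix [M | r] gives c = (3, 2, 3).
Check: 3e1 + 2e2 + 3e3 = [3, 11, -9].

[3, 2, 3]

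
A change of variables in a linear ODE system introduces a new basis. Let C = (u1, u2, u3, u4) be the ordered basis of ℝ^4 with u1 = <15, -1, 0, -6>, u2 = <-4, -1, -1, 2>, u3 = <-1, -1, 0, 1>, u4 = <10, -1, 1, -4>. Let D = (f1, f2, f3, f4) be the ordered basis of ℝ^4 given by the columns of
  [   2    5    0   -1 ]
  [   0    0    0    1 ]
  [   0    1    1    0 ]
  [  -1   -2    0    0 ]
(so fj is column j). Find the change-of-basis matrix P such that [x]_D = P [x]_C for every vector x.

[[2, 0, -1, 2], [2, -1, 0, 1], [-2, 0, 0, 0], [-1, -1, -1, -1]]

Take x = uj: its C-coordinates are the j-th standard unit vector, so P e_j — column j of P — equals [uj]_D.
u1 = 2f1 + 2f2 - 2f3 - f4, giving column 1 = <2, 2, -2, -1>; repeating for each j gives P = [[2, 0, -1, 2], [2, -1, 0, 1], [-2, 0, 0, 0], [-1, -1, -1, -1]].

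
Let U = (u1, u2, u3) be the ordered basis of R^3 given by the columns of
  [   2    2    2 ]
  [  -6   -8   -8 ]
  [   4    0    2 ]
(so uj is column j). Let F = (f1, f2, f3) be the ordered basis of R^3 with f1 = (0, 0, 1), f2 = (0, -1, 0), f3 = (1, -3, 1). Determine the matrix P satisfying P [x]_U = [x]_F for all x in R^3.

[[2, -2, 0], [0, 2, 2], [2, 2, 2]]

Take x = uj: its U-coordinates are the j-th standard unit vector, so P e_j — column j of P — equals [uj]_F.
u1 = 2f1 + 0·f2 + 2f3, giving column 1 = (2, 0, 2); repeating for each j gives P = [[2, -2, 0], [0, 2, 2], [2, 2, 2]].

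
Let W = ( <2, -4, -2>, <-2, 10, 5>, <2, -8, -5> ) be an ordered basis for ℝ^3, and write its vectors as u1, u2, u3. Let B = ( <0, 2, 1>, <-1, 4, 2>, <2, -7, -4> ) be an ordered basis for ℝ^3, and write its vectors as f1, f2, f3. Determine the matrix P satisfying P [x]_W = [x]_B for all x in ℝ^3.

[[2, 1, -1], [-2, 2, 2], [0, 0, 2]]

Column j of P is [uj]_B, since P maps W-coordinates to B-coordinates.
Expressing u1 in B: u1 = 2f1 - 2f2 + 0·f3, so column 1 of P is <2, -2, 0>.
Doing the same for each uj gives P = [[2, 1, -1], [-2, 2, 2], [0, 0, 2]].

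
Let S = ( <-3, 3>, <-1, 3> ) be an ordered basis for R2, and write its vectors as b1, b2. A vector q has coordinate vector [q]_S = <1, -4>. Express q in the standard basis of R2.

<1, -9>

q = M [q]_S, where M has columns b1, b2.
Carrying out the matrix-vector product, q = <1, -9>.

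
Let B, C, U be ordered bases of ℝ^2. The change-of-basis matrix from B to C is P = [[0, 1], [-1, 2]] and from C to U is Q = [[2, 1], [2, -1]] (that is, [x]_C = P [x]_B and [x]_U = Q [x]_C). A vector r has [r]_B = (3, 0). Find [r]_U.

(-3, 3)

Apply P to get C-coordinates (0, -3), then Q to get U-coordinates.
The result is [r]_U = (-3, 3).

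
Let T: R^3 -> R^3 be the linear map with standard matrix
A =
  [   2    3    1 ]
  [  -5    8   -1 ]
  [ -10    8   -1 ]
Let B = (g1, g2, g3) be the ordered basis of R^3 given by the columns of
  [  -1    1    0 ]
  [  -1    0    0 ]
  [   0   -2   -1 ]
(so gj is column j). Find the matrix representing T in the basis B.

[[3, 3, -1], [-2, 3, -2], [2, 2, 3]]

With P the matrix whose columns are g1, ..., g3, [T]_B = P^(-1) A P.
Column by column: T(g1) = A g1 = (-5, -3, 2); its B-coordinates (3, -2, 2) give column 1.
Continuing for each basis vector yields [T]_B = [[3, 3, -1], [-2, 3, -2], [2, 2, 3]].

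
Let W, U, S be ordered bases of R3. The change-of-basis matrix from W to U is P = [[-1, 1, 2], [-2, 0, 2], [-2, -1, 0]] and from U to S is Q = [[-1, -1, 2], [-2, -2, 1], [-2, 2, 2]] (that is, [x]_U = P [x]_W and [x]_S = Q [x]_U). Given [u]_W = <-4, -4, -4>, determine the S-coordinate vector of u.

First [u]_U = P [u]_W = <-8, 0, 12>.
Then [u]_S = Q [u]_U = <32, 28, 40>.

<32, 28, 40>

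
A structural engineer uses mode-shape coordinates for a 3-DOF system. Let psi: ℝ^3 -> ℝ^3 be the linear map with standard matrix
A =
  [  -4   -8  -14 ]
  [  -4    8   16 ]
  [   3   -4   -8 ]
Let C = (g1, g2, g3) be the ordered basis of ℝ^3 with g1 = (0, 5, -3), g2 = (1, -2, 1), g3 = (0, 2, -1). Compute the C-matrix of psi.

[[0, -2, 0], [2, -2, -2], [-2, 1, -2]]

The j-th column of [psi]_C is [psi(gj)]_C.
psi(g1) = A g1 = (2, -8, 4) = 0·g1 + 2g2 - 2g3, so column 1 is (0, 2, -2).
Repeating for g2, g3 and assembling the columns gives [[0, -2, 0], [2, -2, -2], [-2, 1, -2]].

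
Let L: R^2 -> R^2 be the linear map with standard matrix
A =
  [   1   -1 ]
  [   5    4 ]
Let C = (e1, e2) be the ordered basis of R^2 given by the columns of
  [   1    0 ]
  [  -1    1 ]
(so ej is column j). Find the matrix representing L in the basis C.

With P the matrix whose columns are e1, e2, [L]_C = P^(-1) A P.
Column by column: L(e1) = A e1 = [2, 1]; its C-coordinates [2, 3] give column 1.
Continuing for each basis vector yields [L]_C = [[2, -1], [3, 3]].

[[2, -1], [3, 3]]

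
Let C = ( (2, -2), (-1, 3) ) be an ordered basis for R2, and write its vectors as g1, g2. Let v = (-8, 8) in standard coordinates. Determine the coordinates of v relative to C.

[v]_C is the unique c with M c = v, where M has columns g1, g2.
System: 2c_1 - c_2 = -8, -2c_1 + 3c_2 = 8; solving gives c_1 = -4, c_2 = 0.
Check: -4g1 + 0·g2 = (-8, 8).

(-4, 0)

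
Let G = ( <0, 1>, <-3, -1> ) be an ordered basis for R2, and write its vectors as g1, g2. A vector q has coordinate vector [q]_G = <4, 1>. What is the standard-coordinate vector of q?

<-3, 3>

By definition q = 4g1 + g2.
Summing componentwise gives <-3, 3>.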